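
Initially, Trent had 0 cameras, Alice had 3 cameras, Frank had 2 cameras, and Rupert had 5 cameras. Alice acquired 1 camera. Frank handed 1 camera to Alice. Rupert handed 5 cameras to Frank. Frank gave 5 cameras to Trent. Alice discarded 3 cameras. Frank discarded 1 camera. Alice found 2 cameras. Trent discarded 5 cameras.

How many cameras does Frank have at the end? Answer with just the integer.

Tracking counts step by step:
Start: Trent=0, Alice=3, Frank=2, Rupert=5
Event 1 (Alice +1): Alice: 3 -> 4. State: Trent=0, Alice=4, Frank=2, Rupert=5
Event 2 (Frank -> Alice, 1): Frank: 2 -> 1, Alice: 4 -> 5. State: Trent=0, Alice=5, Frank=1, Rupert=5
Event 3 (Rupert -> Frank, 5): Rupert: 5 -> 0, Frank: 1 -> 6. State: Trent=0, Alice=5, Frank=6, Rupert=0
Event 4 (Frank -> Trent, 5): Frank: 6 -> 1, Trent: 0 -> 5. State: Trent=5, Alice=5, Frank=1, Rupert=0
Event 5 (Alice -3): Alice: 5 -> 2. State: Trent=5, Alice=2, Frank=1, Rupert=0
Event 6 (Frank -1): Frank: 1 -> 0. State: Trent=5, Alice=2, Frank=0, Rupert=0
Event 7 (Alice +2): Alice: 2 -> 4. State: Trent=5, Alice=4, Frank=0, Rupert=0
Event 8 (Trent -5): Trent: 5 -> 0. State: Trent=0, Alice=4, Frank=0, Rupert=0

Frank's final count: 0

Answer: 0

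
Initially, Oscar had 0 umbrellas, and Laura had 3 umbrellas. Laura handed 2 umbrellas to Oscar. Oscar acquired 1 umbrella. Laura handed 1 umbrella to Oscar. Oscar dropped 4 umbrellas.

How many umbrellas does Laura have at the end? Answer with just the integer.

Answer: 0

Derivation:
Tracking counts step by step:
Start: Oscar=0, Laura=3
Event 1 (Laura -> Oscar, 2): Laura: 3 -> 1, Oscar: 0 -> 2. State: Oscar=2, Laura=1
Event 2 (Oscar +1): Oscar: 2 -> 3. State: Oscar=3, Laura=1
Event 3 (Laura -> Oscar, 1): Laura: 1 -> 0, Oscar: 3 -> 4. State: Oscar=4, Laura=0
Event 4 (Oscar -4): Oscar: 4 -> 0. State: Oscar=0, Laura=0

Laura's final count: 0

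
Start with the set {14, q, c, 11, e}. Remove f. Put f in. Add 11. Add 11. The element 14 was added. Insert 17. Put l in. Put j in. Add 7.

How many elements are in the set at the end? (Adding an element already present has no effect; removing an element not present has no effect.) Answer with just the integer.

Answer: 10

Derivation:
Tracking the set through each operation:
Start: {11, 14, c, e, q}
Event 1 (remove f): not present, no change. Set: {11, 14, c, e, q}
Event 2 (add f): added. Set: {11, 14, c, e, f, q}
Event 3 (add 11): already present, no change. Set: {11, 14, c, e, f, q}
Event 4 (add 11): already present, no change. Set: {11, 14, c, e, f, q}
Event 5 (add 14): already present, no change. Set: {11, 14, c, e, f, q}
Event 6 (add 17): added. Set: {11, 14, 17, c, e, f, q}
Event 7 (add l): added. Set: {11, 14, 17, c, e, f, l, q}
Event 8 (add j): added. Set: {11, 14, 17, c, e, f, j, l, q}
Event 9 (add 7): added. Set: {11, 14, 17, 7, c, e, f, j, l, q}

Final set: {11, 14, 17, 7, c, e, f, j, l, q} (size 10)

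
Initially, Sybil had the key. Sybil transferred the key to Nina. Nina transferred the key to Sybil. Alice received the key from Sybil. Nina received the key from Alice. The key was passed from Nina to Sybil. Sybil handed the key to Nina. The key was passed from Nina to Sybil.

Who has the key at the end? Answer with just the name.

Tracking the key through each event:
Start: Sybil has the key.
After event 1: Nina has the key.
After event 2: Sybil has the key.
After event 3: Alice has the key.
After event 4: Nina has the key.
After event 5: Sybil has the key.
After event 6: Nina has the key.
After event 7: Sybil has the key.

Answer: Sybil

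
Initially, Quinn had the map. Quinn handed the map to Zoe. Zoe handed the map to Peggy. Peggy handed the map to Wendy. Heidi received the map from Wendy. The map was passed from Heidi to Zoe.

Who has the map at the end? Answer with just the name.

Tracking the map through each event:
Start: Quinn has the map.
After event 1: Zoe has the map.
After event 2: Peggy has the map.
After event 3: Wendy has the map.
After event 4: Heidi has the map.
After event 5: Zoe has the map.

Answer: Zoe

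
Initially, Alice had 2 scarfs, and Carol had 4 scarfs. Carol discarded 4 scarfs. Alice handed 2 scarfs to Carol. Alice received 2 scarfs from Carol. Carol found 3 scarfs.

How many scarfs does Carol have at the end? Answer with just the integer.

Tracking counts step by step:
Start: Alice=2, Carol=4
Event 1 (Carol -4): Carol: 4 -> 0. State: Alice=2, Carol=0
Event 2 (Alice -> Carol, 2): Alice: 2 -> 0, Carol: 0 -> 2. State: Alice=0, Carol=2
Event 3 (Carol -> Alice, 2): Carol: 2 -> 0, Alice: 0 -> 2. State: Alice=2, Carol=0
Event 4 (Carol +3): Carol: 0 -> 3. State: Alice=2, Carol=3

Carol's final count: 3

Answer: 3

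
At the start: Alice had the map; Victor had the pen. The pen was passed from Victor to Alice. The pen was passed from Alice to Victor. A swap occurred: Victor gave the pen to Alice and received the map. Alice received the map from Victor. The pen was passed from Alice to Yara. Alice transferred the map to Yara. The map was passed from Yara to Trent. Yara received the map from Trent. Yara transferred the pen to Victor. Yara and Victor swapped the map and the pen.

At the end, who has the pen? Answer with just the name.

Answer: Yara

Derivation:
Tracking all object holders:
Start: map:Alice, pen:Victor
Event 1 (give pen: Victor -> Alice). State: map:Alice, pen:Alice
Event 2 (give pen: Alice -> Victor). State: map:Alice, pen:Victor
Event 3 (swap pen<->map: now pen:Alice, map:Victor). State: map:Victor, pen:Alice
Event 4 (give map: Victor -> Alice). State: map:Alice, pen:Alice
Event 5 (give pen: Alice -> Yara). State: map:Alice, pen:Yara
Event 6 (give map: Alice -> Yara). State: map:Yara, pen:Yara
Event 7 (give map: Yara -> Trent). State: map:Trent, pen:Yara
Event 8 (give map: Trent -> Yara). State: map:Yara, pen:Yara
Event 9 (give pen: Yara -> Victor). State: map:Yara, pen:Victor
Event 10 (swap map<->pen: now map:Victor, pen:Yara). State: map:Victor, pen:Yara

Final state: map:Victor, pen:Yara
The pen is held by Yara.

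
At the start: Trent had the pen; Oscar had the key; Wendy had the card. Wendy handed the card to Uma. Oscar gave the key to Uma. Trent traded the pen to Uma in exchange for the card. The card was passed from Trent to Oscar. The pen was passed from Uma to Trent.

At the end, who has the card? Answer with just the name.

Tracking all object holders:
Start: pen:Trent, key:Oscar, card:Wendy
Event 1 (give card: Wendy -> Uma). State: pen:Trent, key:Oscar, card:Uma
Event 2 (give key: Oscar -> Uma). State: pen:Trent, key:Uma, card:Uma
Event 3 (swap pen<->card: now pen:Uma, card:Trent). State: pen:Uma, key:Uma, card:Trent
Event 4 (give card: Trent -> Oscar). State: pen:Uma, key:Uma, card:Oscar
Event 5 (give pen: Uma -> Trent). State: pen:Trent, key:Uma, card:Oscar

Final state: pen:Trent, key:Uma, card:Oscar
The card is held by Oscar.

Answer: Oscar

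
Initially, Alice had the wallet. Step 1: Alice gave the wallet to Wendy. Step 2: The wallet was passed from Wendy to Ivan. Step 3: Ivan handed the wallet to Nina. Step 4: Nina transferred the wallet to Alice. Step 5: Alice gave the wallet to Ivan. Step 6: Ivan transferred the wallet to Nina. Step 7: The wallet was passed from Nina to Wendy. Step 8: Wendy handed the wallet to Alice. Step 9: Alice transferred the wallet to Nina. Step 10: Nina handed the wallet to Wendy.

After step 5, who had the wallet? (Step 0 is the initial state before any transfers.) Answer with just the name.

Answer: Ivan

Derivation:
Tracking the wallet holder through step 5:
After step 0 (start): Alice
After step 1: Wendy
After step 2: Ivan
After step 3: Nina
After step 4: Alice
After step 5: Ivan

At step 5, the holder is Ivan.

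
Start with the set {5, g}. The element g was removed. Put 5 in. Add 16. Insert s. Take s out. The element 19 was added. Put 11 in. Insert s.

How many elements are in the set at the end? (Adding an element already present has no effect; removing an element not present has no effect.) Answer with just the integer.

Tracking the set through each operation:
Start: {5, g}
Event 1 (remove g): removed. Set: {5}
Event 2 (add 5): already present, no change. Set: {5}
Event 3 (add 16): added. Set: {16, 5}
Event 4 (add s): added. Set: {16, 5, s}
Event 5 (remove s): removed. Set: {16, 5}
Event 6 (add 19): added. Set: {16, 19, 5}
Event 7 (add 11): added. Set: {11, 16, 19, 5}
Event 8 (add s): added. Set: {11, 16, 19, 5, s}

Final set: {11, 16, 19, 5, s} (size 5)

Answer: 5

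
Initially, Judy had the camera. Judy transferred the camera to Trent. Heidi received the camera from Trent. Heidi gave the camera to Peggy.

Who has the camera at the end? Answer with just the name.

Tracking the camera through each event:
Start: Judy has the camera.
After event 1: Trent has the camera.
After event 2: Heidi has the camera.
After event 3: Peggy has the camera.

Answer: Peggy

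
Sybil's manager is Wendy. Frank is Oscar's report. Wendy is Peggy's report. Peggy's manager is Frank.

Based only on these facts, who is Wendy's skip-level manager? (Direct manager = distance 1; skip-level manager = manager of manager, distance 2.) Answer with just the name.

Reconstructing the manager chain from the given facts:
  Oscar -> Frank -> Peggy -> Wendy -> Sybil
(each arrow means 'manager of the next')
Positions in the chain (0 = top):
  position of Oscar: 0
  position of Frank: 1
  position of Peggy: 2
  position of Wendy: 3
  position of Sybil: 4

Wendy is at position 3; the skip-level manager is 2 steps up the chain, i.e. position 1: Frank.

Answer: Frank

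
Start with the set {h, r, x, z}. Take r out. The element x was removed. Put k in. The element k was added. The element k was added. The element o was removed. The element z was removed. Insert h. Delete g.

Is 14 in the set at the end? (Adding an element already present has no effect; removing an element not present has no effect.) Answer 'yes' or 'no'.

Answer: no

Derivation:
Tracking the set through each operation:
Start: {h, r, x, z}
Event 1 (remove r): removed. Set: {h, x, z}
Event 2 (remove x): removed. Set: {h, z}
Event 3 (add k): added. Set: {h, k, z}
Event 4 (add k): already present, no change. Set: {h, k, z}
Event 5 (add k): already present, no change. Set: {h, k, z}
Event 6 (remove o): not present, no change. Set: {h, k, z}
Event 7 (remove z): removed. Set: {h, k}
Event 8 (add h): already present, no change. Set: {h, k}
Event 9 (remove g): not present, no change. Set: {h, k}

Final set: {h, k} (size 2)
14 is NOT in the final set.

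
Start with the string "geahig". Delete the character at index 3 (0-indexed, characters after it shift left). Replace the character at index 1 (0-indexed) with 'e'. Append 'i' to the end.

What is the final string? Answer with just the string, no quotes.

Answer: geaigi

Derivation:
Applying each edit step by step:
Start: "geahig"
Op 1 (delete idx 3 = 'h'): "geahig" -> "geaig"
Op 2 (replace idx 1: 'e' -> 'e'): "geaig" -> "geaig"
Op 3 (append 'i'): "geaig" -> "geaigi"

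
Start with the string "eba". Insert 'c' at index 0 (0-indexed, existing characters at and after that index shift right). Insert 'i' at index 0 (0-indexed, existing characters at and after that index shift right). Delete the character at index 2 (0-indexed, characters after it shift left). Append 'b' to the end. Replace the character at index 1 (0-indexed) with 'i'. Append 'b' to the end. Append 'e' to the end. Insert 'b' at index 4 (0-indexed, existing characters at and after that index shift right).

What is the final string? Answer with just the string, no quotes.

Answer: iibabbbe

Derivation:
Applying each edit step by step:
Start: "eba"
Op 1 (insert 'c' at idx 0): "eba" -> "ceba"
Op 2 (insert 'i' at idx 0): "ceba" -> "iceba"
Op 3 (delete idx 2 = 'e'): "iceba" -> "icba"
Op 4 (append 'b'): "icba" -> "icbab"
Op 5 (replace idx 1: 'c' -> 'i'): "icbab" -> "iibab"
Op 6 (append 'b'): "iibab" -> "iibabb"
Op 7 (append 'e'): "iibabb" -> "iibabbe"
Op 8 (insert 'b' at idx 4): "iibabbe" -> "iibabbbe"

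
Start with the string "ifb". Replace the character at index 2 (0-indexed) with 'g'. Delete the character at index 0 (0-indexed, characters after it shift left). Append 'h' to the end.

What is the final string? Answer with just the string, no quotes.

Applying each edit step by step:
Start: "ifb"
Op 1 (replace idx 2: 'b' -> 'g'): "ifb" -> "ifg"
Op 2 (delete idx 0 = 'i'): "ifg" -> "fg"
Op 3 (append 'h'): "fg" -> "fgh"

Answer: fgh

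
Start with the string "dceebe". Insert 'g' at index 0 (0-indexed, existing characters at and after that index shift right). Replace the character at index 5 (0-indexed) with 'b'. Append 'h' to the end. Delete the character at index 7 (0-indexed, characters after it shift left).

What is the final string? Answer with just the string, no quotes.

Answer: gdceebe

Derivation:
Applying each edit step by step:
Start: "dceebe"
Op 1 (insert 'g' at idx 0): "dceebe" -> "gdceebe"
Op 2 (replace idx 5: 'b' -> 'b'): "gdceebe" -> "gdceebe"
Op 3 (append 'h'): "gdceebe" -> "gdceebeh"
Op 4 (delete idx 7 = 'h'): "gdceebeh" -> "gdceebe"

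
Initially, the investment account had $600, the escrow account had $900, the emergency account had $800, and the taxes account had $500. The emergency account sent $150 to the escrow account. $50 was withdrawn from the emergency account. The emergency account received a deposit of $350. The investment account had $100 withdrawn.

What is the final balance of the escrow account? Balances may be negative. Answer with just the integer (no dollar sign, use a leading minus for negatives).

Tracking account balances step by step:
Start: investment=600, escrow=900, emergency=800, taxes=500
Event 1 (transfer 150 emergency -> escrow): emergency: 800 - 150 = 650, escrow: 900 + 150 = 1050. Balances: investment=600, escrow=1050, emergency=650, taxes=500
Event 2 (withdraw 50 from emergency): emergency: 650 - 50 = 600. Balances: investment=600, escrow=1050, emergency=600, taxes=500
Event 3 (deposit 350 to emergency): emergency: 600 + 350 = 950. Balances: investment=600, escrow=1050, emergency=950, taxes=500
Event 4 (withdraw 100 from investment): investment: 600 - 100 = 500. Balances: investment=500, escrow=1050, emergency=950, taxes=500

Final balance of escrow: 1050

Answer: 1050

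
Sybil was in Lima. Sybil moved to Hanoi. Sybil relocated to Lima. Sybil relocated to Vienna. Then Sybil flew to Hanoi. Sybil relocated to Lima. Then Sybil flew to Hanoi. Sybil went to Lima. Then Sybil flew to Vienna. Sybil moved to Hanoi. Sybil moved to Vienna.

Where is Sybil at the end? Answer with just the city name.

Tracking Sybil's location:
Start: Sybil is in Lima.
After move 1: Lima -> Hanoi. Sybil is in Hanoi.
After move 2: Hanoi -> Lima. Sybil is in Lima.
After move 3: Lima -> Vienna. Sybil is in Vienna.
After move 4: Vienna -> Hanoi. Sybil is in Hanoi.
After move 5: Hanoi -> Lima. Sybil is in Lima.
After move 6: Lima -> Hanoi. Sybil is in Hanoi.
After move 7: Hanoi -> Lima. Sybil is in Lima.
After move 8: Lima -> Vienna. Sybil is in Vienna.
After move 9: Vienna -> Hanoi. Sybil is in Hanoi.
After move 10: Hanoi -> Vienna. Sybil is in Vienna.

Answer: Vienna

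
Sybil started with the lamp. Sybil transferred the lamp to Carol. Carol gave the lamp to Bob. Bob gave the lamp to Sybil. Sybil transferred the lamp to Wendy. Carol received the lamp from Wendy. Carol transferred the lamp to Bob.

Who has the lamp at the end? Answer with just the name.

Answer: Bob

Derivation:
Tracking the lamp through each event:
Start: Sybil has the lamp.
After event 1: Carol has the lamp.
After event 2: Bob has the lamp.
After event 3: Sybil has the lamp.
After event 4: Wendy has the lamp.
After event 5: Carol has the lamp.
After event 6: Bob has the lamp.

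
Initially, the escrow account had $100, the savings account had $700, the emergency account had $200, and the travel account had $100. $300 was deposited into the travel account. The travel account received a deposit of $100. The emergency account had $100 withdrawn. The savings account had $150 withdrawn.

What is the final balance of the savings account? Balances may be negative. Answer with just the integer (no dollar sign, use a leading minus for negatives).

Answer: 550

Derivation:
Tracking account balances step by step:
Start: escrow=100, savings=700, emergency=200, travel=100
Event 1 (deposit 300 to travel): travel: 100 + 300 = 400. Balances: escrow=100, savings=700, emergency=200, travel=400
Event 2 (deposit 100 to travel): travel: 400 + 100 = 500. Balances: escrow=100, savings=700, emergency=200, travel=500
Event 3 (withdraw 100 from emergency): emergency: 200 - 100 = 100. Balances: escrow=100, savings=700, emergency=100, travel=500
Event 4 (withdraw 150 from savings): savings: 700 - 150 = 550. Balances: escrow=100, savings=550, emergency=100, travel=500

Final balance of savings: 550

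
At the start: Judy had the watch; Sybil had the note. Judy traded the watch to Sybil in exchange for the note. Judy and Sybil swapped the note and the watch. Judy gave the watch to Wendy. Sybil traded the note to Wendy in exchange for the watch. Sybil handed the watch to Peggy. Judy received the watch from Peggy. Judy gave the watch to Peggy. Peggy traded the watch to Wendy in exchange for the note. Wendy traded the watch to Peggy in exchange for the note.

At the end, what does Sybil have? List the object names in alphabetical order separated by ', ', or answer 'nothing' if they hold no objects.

Tracking all object holders:
Start: watch:Judy, note:Sybil
Event 1 (swap watch<->note: now watch:Sybil, note:Judy). State: watch:Sybil, note:Judy
Event 2 (swap note<->watch: now note:Sybil, watch:Judy). State: watch:Judy, note:Sybil
Event 3 (give watch: Judy -> Wendy). State: watch:Wendy, note:Sybil
Event 4 (swap note<->watch: now note:Wendy, watch:Sybil). State: watch:Sybil, note:Wendy
Event 5 (give watch: Sybil -> Peggy). State: watch:Peggy, note:Wendy
Event 6 (give watch: Peggy -> Judy). State: watch:Judy, note:Wendy
Event 7 (give watch: Judy -> Peggy). State: watch:Peggy, note:Wendy
Event 8 (swap watch<->note: now watch:Wendy, note:Peggy). State: watch:Wendy, note:Peggy
Event 9 (swap watch<->note: now watch:Peggy, note:Wendy). State: watch:Peggy, note:Wendy

Final state: watch:Peggy, note:Wendy
Sybil holds: (nothing).

Answer: nothing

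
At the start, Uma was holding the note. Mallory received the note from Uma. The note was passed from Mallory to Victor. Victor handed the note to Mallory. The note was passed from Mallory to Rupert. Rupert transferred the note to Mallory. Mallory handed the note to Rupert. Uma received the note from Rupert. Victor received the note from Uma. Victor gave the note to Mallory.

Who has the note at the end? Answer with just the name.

Answer: Mallory

Derivation:
Tracking the note through each event:
Start: Uma has the note.
After event 1: Mallory has the note.
After event 2: Victor has the note.
After event 3: Mallory has the note.
After event 4: Rupert has the note.
After event 5: Mallory has the note.
After event 6: Rupert has the note.
After event 7: Uma has the note.
After event 8: Victor has the note.
After event 9: Mallory has the note.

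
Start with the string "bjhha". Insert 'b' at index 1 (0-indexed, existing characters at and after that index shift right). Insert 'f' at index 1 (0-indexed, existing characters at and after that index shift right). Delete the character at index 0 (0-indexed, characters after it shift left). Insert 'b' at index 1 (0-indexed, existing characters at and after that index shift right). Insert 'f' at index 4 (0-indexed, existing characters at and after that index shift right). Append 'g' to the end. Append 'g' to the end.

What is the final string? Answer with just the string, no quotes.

Applying each edit step by step:
Start: "bjhha"
Op 1 (insert 'b' at idx 1): "bjhha" -> "bbjhha"
Op 2 (insert 'f' at idx 1): "bbjhha" -> "bfbjhha"
Op 3 (delete idx 0 = 'b'): "bfbjhha" -> "fbjhha"
Op 4 (insert 'b' at idx 1): "fbjhha" -> "fbbjhha"
Op 5 (insert 'f' at idx 4): "fbbjhha" -> "fbbjfhha"
Op 6 (append 'g'): "fbbjfhha" -> "fbbjfhhag"
Op 7 (append 'g'): "fbbjfhhag" -> "fbbjfhhagg"

Answer: fbbjfhhagg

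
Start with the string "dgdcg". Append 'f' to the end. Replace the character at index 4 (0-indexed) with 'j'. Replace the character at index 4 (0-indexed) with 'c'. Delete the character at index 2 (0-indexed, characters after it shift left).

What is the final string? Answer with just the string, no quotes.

Applying each edit step by step:
Start: "dgdcg"
Op 1 (append 'f'): "dgdcg" -> "dgdcgf"
Op 2 (replace idx 4: 'g' -> 'j'): "dgdcgf" -> "dgdcjf"
Op 3 (replace idx 4: 'j' -> 'c'): "dgdcjf" -> "dgdccf"
Op 4 (delete idx 2 = 'd'): "dgdccf" -> "dgccf"

Answer: dgccf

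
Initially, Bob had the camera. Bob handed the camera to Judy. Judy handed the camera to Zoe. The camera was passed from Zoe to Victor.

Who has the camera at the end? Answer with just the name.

Answer: Victor

Derivation:
Tracking the camera through each event:
Start: Bob has the camera.
After event 1: Judy has the camera.
After event 2: Zoe has the camera.
After event 3: Victor has the camera.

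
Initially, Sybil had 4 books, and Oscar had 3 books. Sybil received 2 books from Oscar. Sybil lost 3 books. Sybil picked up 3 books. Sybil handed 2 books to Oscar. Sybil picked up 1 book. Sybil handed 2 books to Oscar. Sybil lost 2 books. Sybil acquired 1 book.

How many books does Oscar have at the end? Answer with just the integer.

Tracking counts step by step:
Start: Sybil=4, Oscar=3
Event 1 (Oscar -> Sybil, 2): Oscar: 3 -> 1, Sybil: 4 -> 6. State: Sybil=6, Oscar=1
Event 2 (Sybil -3): Sybil: 6 -> 3. State: Sybil=3, Oscar=1
Event 3 (Sybil +3): Sybil: 3 -> 6. State: Sybil=6, Oscar=1
Event 4 (Sybil -> Oscar, 2): Sybil: 6 -> 4, Oscar: 1 -> 3. State: Sybil=4, Oscar=3
Event 5 (Sybil +1): Sybil: 4 -> 5. State: Sybil=5, Oscar=3
Event 6 (Sybil -> Oscar, 2): Sybil: 5 -> 3, Oscar: 3 -> 5. State: Sybil=3, Oscar=5
Event 7 (Sybil -2): Sybil: 3 -> 1. State: Sybil=1, Oscar=5
Event 8 (Sybil +1): Sybil: 1 -> 2. State: Sybil=2, Oscar=5

Oscar's final count: 5

Answer: 5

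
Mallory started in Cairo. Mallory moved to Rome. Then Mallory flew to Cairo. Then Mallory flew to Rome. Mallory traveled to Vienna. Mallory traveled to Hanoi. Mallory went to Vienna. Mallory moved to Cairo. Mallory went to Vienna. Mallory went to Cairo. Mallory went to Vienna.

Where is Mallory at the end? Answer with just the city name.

Tracking Mallory's location:
Start: Mallory is in Cairo.
After move 1: Cairo -> Rome. Mallory is in Rome.
After move 2: Rome -> Cairo. Mallory is in Cairo.
After move 3: Cairo -> Rome. Mallory is in Rome.
After move 4: Rome -> Vienna. Mallory is in Vienna.
After move 5: Vienna -> Hanoi. Mallory is in Hanoi.
After move 6: Hanoi -> Vienna. Mallory is in Vienna.
After move 7: Vienna -> Cairo. Mallory is in Cairo.
After move 8: Cairo -> Vienna. Mallory is in Vienna.
After move 9: Vienna -> Cairo. Mallory is in Cairo.
After move 10: Cairo -> Vienna. Mallory is in Vienna.

Answer: Vienna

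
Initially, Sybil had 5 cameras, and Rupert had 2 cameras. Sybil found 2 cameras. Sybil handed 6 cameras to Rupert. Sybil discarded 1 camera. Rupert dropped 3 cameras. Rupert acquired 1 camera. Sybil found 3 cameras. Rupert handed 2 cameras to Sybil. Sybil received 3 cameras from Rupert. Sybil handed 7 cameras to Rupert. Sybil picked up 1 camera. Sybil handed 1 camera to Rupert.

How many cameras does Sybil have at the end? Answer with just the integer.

Answer: 1

Derivation:
Tracking counts step by step:
Start: Sybil=5, Rupert=2
Event 1 (Sybil +2): Sybil: 5 -> 7. State: Sybil=7, Rupert=2
Event 2 (Sybil -> Rupert, 6): Sybil: 7 -> 1, Rupert: 2 -> 8. State: Sybil=1, Rupert=8
Event 3 (Sybil -1): Sybil: 1 -> 0. State: Sybil=0, Rupert=8
Event 4 (Rupert -3): Rupert: 8 -> 5. State: Sybil=0, Rupert=5
Event 5 (Rupert +1): Rupert: 5 -> 6. State: Sybil=0, Rupert=6
Event 6 (Sybil +3): Sybil: 0 -> 3. State: Sybil=3, Rupert=6
Event 7 (Rupert -> Sybil, 2): Rupert: 6 -> 4, Sybil: 3 -> 5. State: Sybil=5, Rupert=4
Event 8 (Rupert -> Sybil, 3): Rupert: 4 -> 1, Sybil: 5 -> 8. State: Sybil=8, Rupert=1
Event 9 (Sybil -> Rupert, 7): Sybil: 8 -> 1, Rupert: 1 -> 8. State: Sybil=1, Rupert=8
Event 10 (Sybil +1): Sybil: 1 -> 2. State: Sybil=2, Rupert=8
Event 11 (Sybil -> Rupert, 1): Sybil: 2 -> 1, Rupert: 8 -> 9. State: Sybil=1, Rupert=9

Sybil's final count: 1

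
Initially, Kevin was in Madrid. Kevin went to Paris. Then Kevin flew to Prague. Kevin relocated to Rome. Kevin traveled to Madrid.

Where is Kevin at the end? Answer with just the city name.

Answer: Madrid

Derivation:
Tracking Kevin's location:
Start: Kevin is in Madrid.
After move 1: Madrid -> Paris. Kevin is in Paris.
After move 2: Paris -> Prague. Kevin is in Prague.
After move 3: Prague -> Rome. Kevin is in Rome.
After move 4: Rome -> Madrid. Kevin is in Madrid.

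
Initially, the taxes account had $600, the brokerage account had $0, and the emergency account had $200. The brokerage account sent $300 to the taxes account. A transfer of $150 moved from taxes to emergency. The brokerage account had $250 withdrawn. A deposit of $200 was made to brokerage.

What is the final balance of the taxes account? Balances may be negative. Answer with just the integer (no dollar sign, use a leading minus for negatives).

Tracking account balances step by step:
Start: taxes=600, brokerage=0, emergency=200
Event 1 (transfer 300 brokerage -> taxes): brokerage: 0 - 300 = -300, taxes: 600 + 300 = 900. Balances: taxes=900, brokerage=-300, emergency=200
Event 2 (transfer 150 taxes -> emergency): taxes: 900 - 150 = 750, emergency: 200 + 150 = 350. Balances: taxes=750, brokerage=-300, emergency=350
Event 3 (withdraw 250 from brokerage): brokerage: -300 - 250 = -550. Balances: taxes=750, brokerage=-550, emergency=350
Event 4 (deposit 200 to brokerage): brokerage: -550 + 200 = -350. Balances: taxes=750, brokerage=-350, emergency=350

Final balance of taxes: 750

Answer: 750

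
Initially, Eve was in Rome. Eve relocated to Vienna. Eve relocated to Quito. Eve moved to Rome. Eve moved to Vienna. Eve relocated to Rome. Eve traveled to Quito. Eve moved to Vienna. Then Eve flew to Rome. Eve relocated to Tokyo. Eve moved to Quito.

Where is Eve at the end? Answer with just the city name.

Tracking Eve's location:
Start: Eve is in Rome.
After move 1: Rome -> Vienna. Eve is in Vienna.
After move 2: Vienna -> Quito. Eve is in Quito.
After move 3: Quito -> Rome. Eve is in Rome.
After move 4: Rome -> Vienna. Eve is in Vienna.
After move 5: Vienna -> Rome. Eve is in Rome.
After move 6: Rome -> Quito. Eve is in Quito.
After move 7: Quito -> Vienna. Eve is in Vienna.
After move 8: Vienna -> Rome. Eve is in Rome.
After move 9: Rome -> Tokyo. Eve is in Tokyo.
After move 10: Tokyo -> Quito. Eve is in Quito.

Answer: Quito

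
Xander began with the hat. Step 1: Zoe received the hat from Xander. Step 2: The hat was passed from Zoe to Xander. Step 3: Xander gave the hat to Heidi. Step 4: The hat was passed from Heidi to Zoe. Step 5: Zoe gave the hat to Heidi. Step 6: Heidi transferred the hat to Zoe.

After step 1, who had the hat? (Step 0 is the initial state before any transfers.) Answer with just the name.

Answer: Zoe

Derivation:
Tracking the hat holder through step 1:
After step 0 (start): Xander
After step 1: Zoe

At step 1, the holder is Zoe.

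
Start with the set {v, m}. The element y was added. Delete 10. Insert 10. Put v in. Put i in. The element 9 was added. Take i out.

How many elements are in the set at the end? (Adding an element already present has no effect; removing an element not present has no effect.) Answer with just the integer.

Tracking the set through each operation:
Start: {m, v}
Event 1 (add y): added. Set: {m, v, y}
Event 2 (remove 10): not present, no change. Set: {m, v, y}
Event 3 (add 10): added. Set: {10, m, v, y}
Event 4 (add v): already present, no change. Set: {10, m, v, y}
Event 5 (add i): added. Set: {10, i, m, v, y}
Event 6 (add 9): added. Set: {10, 9, i, m, v, y}
Event 7 (remove i): removed. Set: {10, 9, m, v, y}

Final set: {10, 9, m, v, y} (size 5)

Answer: 5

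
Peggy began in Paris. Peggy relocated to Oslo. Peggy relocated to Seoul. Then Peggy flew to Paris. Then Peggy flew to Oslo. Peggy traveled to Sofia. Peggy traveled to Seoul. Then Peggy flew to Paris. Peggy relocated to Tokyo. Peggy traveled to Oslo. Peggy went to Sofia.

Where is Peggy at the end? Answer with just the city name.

Tracking Peggy's location:
Start: Peggy is in Paris.
After move 1: Paris -> Oslo. Peggy is in Oslo.
After move 2: Oslo -> Seoul. Peggy is in Seoul.
After move 3: Seoul -> Paris. Peggy is in Paris.
After move 4: Paris -> Oslo. Peggy is in Oslo.
After move 5: Oslo -> Sofia. Peggy is in Sofia.
After move 6: Sofia -> Seoul. Peggy is in Seoul.
After move 7: Seoul -> Paris. Peggy is in Paris.
After move 8: Paris -> Tokyo. Peggy is in Tokyo.
After move 9: Tokyo -> Oslo. Peggy is in Oslo.
After move 10: Oslo -> Sofia. Peggy is in Sofia.

Answer: Sofia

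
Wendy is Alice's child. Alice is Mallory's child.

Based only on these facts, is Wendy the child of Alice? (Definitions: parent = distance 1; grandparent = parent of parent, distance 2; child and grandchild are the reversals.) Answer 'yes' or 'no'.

Reconstructing the parent chain from the given facts:
  Mallory -> Alice -> Wendy
(each arrow means 'parent of the next')
Positions in the chain (0 = top):
  position of Mallory: 0
  position of Alice: 1
  position of Wendy: 2

Wendy is at position 2, Alice is at position 1; signed distance (j - i) = -1.
'child' requires j - i = -1. Actual distance is -1, so the relation HOLDS.

Answer: yes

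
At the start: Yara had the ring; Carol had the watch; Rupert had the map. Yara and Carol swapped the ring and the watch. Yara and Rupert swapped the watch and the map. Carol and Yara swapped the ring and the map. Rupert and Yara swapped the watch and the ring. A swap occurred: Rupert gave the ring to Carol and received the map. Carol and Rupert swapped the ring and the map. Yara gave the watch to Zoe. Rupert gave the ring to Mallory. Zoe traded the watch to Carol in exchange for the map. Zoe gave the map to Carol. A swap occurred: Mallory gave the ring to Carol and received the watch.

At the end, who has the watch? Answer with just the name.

Answer: Mallory

Derivation:
Tracking all object holders:
Start: ring:Yara, watch:Carol, map:Rupert
Event 1 (swap ring<->watch: now ring:Carol, watch:Yara). State: ring:Carol, watch:Yara, map:Rupert
Event 2 (swap watch<->map: now watch:Rupert, map:Yara). State: ring:Carol, watch:Rupert, map:Yara
Event 3 (swap ring<->map: now ring:Yara, map:Carol). State: ring:Yara, watch:Rupert, map:Carol
Event 4 (swap watch<->ring: now watch:Yara, ring:Rupert). State: ring:Rupert, watch:Yara, map:Carol
Event 5 (swap ring<->map: now ring:Carol, map:Rupert). State: ring:Carol, watch:Yara, map:Rupert
Event 6 (swap ring<->map: now ring:Rupert, map:Carol). State: ring:Rupert, watch:Yara, map:Carol
Event 7 (give watch: Yara -> Zoe). State: ring:Rupert, watch:Zoe, map:Carol
Event 8 (give ring: Rupert -> Mallory). State: ring:Mallory, watch:Zoe, map:Carol
Event 9 (swap watch<->map: now watch:Carol, map:Zoe). State: ring:Mallory, watch:Carol, map:Zoe
Event 10 (give map: Zoe -> Carol). State: ring:Mallory, watch:Carol, map:Carol
Event 11 (swap ring<->watch: now ring:Carol, watch:Mallory). State: ring:Carol, watch:Mallory, map:Carol

Final state: ring:Carol, watch:Mallory, map:Carol
The watch is held by Mallory.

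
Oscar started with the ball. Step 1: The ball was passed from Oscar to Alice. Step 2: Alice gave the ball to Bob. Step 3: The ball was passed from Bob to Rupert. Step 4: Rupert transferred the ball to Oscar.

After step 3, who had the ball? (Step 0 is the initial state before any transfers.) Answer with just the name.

Answer: Rupert

Derivation:
Tracking the ball holder through step 3:
After step 0 (start): Oscar
After step 1: Alice
After step 2: Bob
After step 3: Rupert

At step 3, the holder is Rupert.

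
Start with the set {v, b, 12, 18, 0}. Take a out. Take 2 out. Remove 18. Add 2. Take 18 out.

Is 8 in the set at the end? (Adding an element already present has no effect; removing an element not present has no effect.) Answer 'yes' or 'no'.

Answer: no

Derivation:
Tracking the set through each operation:
Start: {0, 12, 18, b, v}
Event 1 (remove a): not present, no change. Set: {0, 12, 18, b, v}
Event 2 (remove 2): not present, no change. Set: {0, 12, 18, b, v}
Event 3 (remove 18): removed. Set: {0, 12, b, v}
Event 4 (add 2): added. Set: {0, 12, 2, b, v}
Event 5 (remove 18): not present, no change. Set: {0, 12, 2, b, v}

Final set: {0, 12, 2, b, v} (size 5)
8 is NOT in the final set.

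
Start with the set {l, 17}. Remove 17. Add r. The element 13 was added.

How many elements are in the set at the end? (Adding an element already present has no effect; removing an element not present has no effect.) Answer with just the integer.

Answer: 3

Derivation:
Tracking the set through each operation:
Start: {17, l}
Event 1 (remove 17): removed. Set: {l}
Event 2 (add r): added. Set: {l, r}
Event 3 (add 13): added. Set: {13, l, r}

Final set: {13, l, r} (size 3)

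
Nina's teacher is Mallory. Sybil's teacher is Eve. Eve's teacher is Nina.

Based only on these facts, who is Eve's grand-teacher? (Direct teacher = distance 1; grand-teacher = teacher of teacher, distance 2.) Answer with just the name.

Answer: Mallory

Derivation:
Reconstructing the teacher chain from the given facts:
  Mallory -> Nina -> Eve -> Sybil
(each arrow means 'teacher of the next')
Positions in the chain (0 = top):
  position of Mallory: 0
  position of Nina: 1
  position of Eve: 2
  position of Sybil: 3

Eve is at position 2; the grand-teacher is 2 steps up the chain, i.e. position 0: Mallory.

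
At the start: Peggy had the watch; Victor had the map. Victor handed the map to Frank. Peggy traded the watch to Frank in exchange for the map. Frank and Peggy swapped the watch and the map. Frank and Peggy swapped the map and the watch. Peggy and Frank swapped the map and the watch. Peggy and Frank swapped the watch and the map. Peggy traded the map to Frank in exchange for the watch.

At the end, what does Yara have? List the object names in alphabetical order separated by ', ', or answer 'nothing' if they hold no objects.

Answer: nothing

Derivation:
Tracking all object holders:
Start: watch:Peggy, map:Victor
Event 1 (give map: Victor -> Frank). State: watch:Peggy, map:Frank
Event 2 (swap watch<->map: now watch:Frank, map:Peggy). State: watch:Frank, map:Peggy
Event 3 (swap watch<->map: now watch:Peggy, map:Frank). State: watch:Peggy, map:Frank
Event 4 (swap map<->watch: now map:Peggy, watch:Frank). State: watch:Frank, map:Peggy
Event 5 (swap map<->watch: now map:Frank, watch:Peggy). State: watch:Peggy, map:Frank
Event 6 (swap watch<->map: now watch:Frank, map:Peggy). State: watch:Frank, map:Peggy
Event 7 (swap map<->watch: now map:Frank, watch:Peggy). State: watch:Peggy, map:Frank

Final state: watch:Peggy, map:Frank
Yara holds: (nothing).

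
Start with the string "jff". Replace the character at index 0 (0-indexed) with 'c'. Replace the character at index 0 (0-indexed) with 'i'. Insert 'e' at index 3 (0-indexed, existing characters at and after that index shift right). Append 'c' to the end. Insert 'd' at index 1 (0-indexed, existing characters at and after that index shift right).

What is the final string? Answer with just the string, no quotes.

Applying each edit step by step:
Start: "jff"
Op 1 (replace idx 0: 'j' -> 'c'): "jff" -> "cff"
Op 2 (replace idx 0: 'c' -> 'i'): "cff" -> "iff"
Op 3 (insert 'e' at idx 3): "iff" -> "iffe"
Op 4 (append 'c'): "iffe" -> "iffec"
Op 5 (insert 'd' at idx 1): "iffec" -> "idffec"

Answer: idffec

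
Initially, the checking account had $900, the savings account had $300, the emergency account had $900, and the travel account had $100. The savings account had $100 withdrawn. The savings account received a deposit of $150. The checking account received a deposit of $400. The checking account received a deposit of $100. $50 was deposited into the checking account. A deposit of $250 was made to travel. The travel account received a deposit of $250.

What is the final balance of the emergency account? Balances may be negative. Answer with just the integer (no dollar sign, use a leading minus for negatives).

Tracking account balances step by step:
Start: checking=900, savings=300, emergency=900, travel=100
Event 1 (withdraw 100 from savings): savings: 300 - 100 = 200. Balances: checking=900, savings=200, emergency=900, travel=100
Event 2 (deposit 150 to savings): savings: 200 + 150 = 350. Balances: checking=900, savings=350, emergency=900, travel=100
Event 3 (deposit 400 to checking): checking: 900 + 400 = 1300. Balances: checking=1300, savings=350, emergency=900, travel=100
Event 4 (deposit 100 to checking): checking: 1300 + 100 = 1400. Balances: checking=1400, savings=350, emergency=900, travel=100
Event 5 (deposit 50 to checking): checking: 1400 + 50 = 1450. Balances: checking=1450, savings=350, emergency=900, travel=100
Event 6 (deposit 250 to travel): travel: 100 + 250 = 350. Balances: checking=1450, savings=350, emergency=900, travel=350
Event 7 (deposit 250 to travel): travel: 350 + 250 = 600. Balances: checking=1450, savings=350, emergency=900, travel=600

Final balance of emergency: 900

Answer: 900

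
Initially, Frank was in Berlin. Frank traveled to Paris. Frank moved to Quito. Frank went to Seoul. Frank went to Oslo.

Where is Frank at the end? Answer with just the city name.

Tracking Frank's location:
Start: Frank is in Berlin.
After move 1: Berlin -> Paris. Frank is in Paris.
After move 2: Paris -> Quito. Frank is in Quito.
After move 3: Quito -> Seoul. Frank is in Seoul.
After move 4: Seoul -> Oslo. Frank is in Oslo.

Answer: Oslo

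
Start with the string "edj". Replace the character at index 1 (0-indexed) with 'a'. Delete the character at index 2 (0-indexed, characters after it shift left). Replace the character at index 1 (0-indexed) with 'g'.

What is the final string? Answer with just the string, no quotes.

Applying each edit step by step:
Start: "edj"
Op 1 (replace idx 1: 'd' -> 'a'): "edj" -> "eaj"
Op 2 (delete idx 2 = 'j'): "eaj" -> "ea"
Op 3 (replace idx 1: 'a' -> 'g'): "ea" -> "eg"

Answer: eg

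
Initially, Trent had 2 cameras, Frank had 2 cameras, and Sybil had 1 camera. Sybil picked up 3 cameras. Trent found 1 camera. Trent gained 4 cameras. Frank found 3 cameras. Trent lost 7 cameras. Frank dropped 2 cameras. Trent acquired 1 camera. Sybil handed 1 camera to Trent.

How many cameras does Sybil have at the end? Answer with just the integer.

Tracking counts step by step:
Start: Trent=2, Frank=2, Sybil=1
Event 1 (Sybil +3): Sybil: 1 -> 4. State: Trent=2, Frank=2, Sybil=4
Event 2 (Trent +1): Trent: 2 -> 3. State: Trent=3, Frank=2, Sybil=4
Event 3 (Trent +4): Trent: 3 -> 7. State: Trent=7, Frank=2, Sybil=4
Event 4 (Frank +3): Frank: 2 -> 5. State: Trent=7, Frank=5, Sybil=4
Event 5 (Trent -7): Trent: 7 -> 0. State: Trent=0, Frank=5, Sybil=4
Event 6 (Frank -2): Frank: 5 -> 3. State: Trent=0, Frank=3, Sybil=4
Event 7 (Trent +1): Trent: 0 -> 1. State: Trent=1, Frank=3, Sybil=4
Event 8 (Sybil -> Trent, 1): Sybil: 4 -> 3, Trent: 1 -> 2. State: Trent=2, Frank=3, Sybil=3

Sybil's final count: 3

Answer: 3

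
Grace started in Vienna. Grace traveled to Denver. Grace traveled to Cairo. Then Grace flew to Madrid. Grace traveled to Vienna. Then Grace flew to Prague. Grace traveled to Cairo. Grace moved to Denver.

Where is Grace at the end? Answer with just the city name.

Tracking Grace's location:
Start: Grace is in Vienna.
After move 1: Vienna -> Denver. Grace is in Denver.
After move 2: Denver -> Cairo. Grace is in Cairo.
After move 3: Cairo -> Madrid. Grace is in Madrid.
After move 4: Madrid -> Vienna. Grace is in Vienna.
After move 5: Vienna -> Prague. Grace is in Prague.
After move 6: Prague -> Cairo. Grace is in Cairo.
After move 7: Cairo -> Denver. Grace is in Denver.

Answer: Denver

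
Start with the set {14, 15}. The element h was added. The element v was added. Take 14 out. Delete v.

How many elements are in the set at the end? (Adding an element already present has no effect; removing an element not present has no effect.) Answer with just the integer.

Tracking the set through each operation:
Start: {14, 15}
Event 1 (add h): added. Set: {14, 15, h}
Event 2 (add v): added. Set: {14, 15, h, v}
Event 3 (remove 14): removed. Set: {15, h, v}
Event 4 (remove v): removed. Set: {15, h}

Final set: {15, h} (size 2)

Answer: 2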